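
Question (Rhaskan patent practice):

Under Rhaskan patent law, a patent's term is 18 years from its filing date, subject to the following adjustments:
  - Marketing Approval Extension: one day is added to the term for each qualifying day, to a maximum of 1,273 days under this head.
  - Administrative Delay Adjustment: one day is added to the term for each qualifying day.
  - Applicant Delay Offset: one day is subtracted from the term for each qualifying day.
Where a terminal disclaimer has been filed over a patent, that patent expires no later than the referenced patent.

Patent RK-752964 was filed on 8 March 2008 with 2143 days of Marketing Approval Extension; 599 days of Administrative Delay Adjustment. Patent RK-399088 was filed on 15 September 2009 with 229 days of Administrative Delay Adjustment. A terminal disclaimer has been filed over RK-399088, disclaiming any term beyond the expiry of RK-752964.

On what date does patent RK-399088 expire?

Natural term of RK-399088:
  Base: filing + 18 years → 15 September 2027.
  Administrative Delay Adjustment: +229 days → 1 May 2028.
Expiry of referenced patent RK-752964:
  Base: filing + 18 years → 8 March 2026.
  Marketing Approval Extension: 2143 days claimed exceeds the 1273-day cap, so +1273 days → 1 September 2029.
  Administrative Delay Adjustment: +599 days → 23 April 2031.
Terminal disclaimer: RK-399088 expires on the earlier of 1 May 2028 and 23 April 2031.

2028-05-01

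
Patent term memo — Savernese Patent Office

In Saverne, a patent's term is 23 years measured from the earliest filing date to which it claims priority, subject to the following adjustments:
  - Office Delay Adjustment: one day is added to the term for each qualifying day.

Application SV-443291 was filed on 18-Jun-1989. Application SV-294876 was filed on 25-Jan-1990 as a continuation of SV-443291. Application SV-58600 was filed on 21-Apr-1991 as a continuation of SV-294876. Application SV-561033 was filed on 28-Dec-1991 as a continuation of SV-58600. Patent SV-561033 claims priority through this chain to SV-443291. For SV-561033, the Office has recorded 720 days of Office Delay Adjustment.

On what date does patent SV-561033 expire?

2014-06-08

Earliest priority filing: 18 June 1989.
Base term: 18 June 1989 + 23 years → 18 June 2012.
Office Delay Adjustment: +720 days → 8 June 2014.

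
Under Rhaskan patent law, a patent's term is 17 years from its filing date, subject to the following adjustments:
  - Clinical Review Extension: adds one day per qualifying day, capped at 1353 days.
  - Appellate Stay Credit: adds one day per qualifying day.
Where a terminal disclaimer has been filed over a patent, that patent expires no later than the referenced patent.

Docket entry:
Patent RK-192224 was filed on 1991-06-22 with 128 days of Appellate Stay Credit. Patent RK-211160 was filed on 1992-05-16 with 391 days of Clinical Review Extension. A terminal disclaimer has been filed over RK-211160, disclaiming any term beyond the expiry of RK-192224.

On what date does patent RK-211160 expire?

2008-10-28

Natural term of RK-211160:
  Base: filing + 17 years → 16 May 2009.
  Clinical Review Extension: 391 days (within the 1353-day cap) → +391 days → 11 June 2010.
Expiry of referenced patent RK-192224:
  Base: filing + 17 years → 22 June 2008.
  Appellate Stay Credit: +128 days → 28 October 2008.
Terminal disclaimer: RK-211160 expires on the earlier of 11 June 2010 and 28 October 2008.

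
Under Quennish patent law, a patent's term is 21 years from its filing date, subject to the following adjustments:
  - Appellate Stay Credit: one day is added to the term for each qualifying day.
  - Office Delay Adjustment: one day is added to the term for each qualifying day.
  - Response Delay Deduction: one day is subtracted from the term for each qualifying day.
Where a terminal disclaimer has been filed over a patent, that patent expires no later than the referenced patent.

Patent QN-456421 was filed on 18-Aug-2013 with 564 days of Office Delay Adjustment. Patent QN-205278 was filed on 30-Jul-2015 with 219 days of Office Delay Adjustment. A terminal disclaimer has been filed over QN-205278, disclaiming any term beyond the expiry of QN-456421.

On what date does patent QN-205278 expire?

Natural term of QN-205278:
  Base: filing + 21 years → 30 July 2036.
  Office Delay Adjustment: +219 days → 6 March 2037.
Expiry of referenced patent QN-456421:
  Base: filing + 21 years → 18 August 2034.
  Office Delay Adjustment: +564 days → 4 March 2036.
Terminal disclaimer: QN-205278 expires on the earlier of 6 March 2037 and 4 March 2036.

2036-03-04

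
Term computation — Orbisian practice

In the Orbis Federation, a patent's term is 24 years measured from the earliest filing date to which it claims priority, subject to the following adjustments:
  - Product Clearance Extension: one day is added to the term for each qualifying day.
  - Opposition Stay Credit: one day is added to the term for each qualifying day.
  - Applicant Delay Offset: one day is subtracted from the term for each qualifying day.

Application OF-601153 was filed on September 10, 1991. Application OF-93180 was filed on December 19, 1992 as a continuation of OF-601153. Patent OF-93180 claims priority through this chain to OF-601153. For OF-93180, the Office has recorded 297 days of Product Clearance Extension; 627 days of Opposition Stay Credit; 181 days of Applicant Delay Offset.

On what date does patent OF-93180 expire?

Earliest priority filing: 10 September 1991.
Base term: 10 September 1991 + 24 years → 10 September 2015.
Product Clearance Extension: +297 days → 3 July 2016.
Opposition Stay Credit: +627 days → 22 March 2018.
Applicant Delay Offset: −181 days → 22 September 2017.

September 22, 2017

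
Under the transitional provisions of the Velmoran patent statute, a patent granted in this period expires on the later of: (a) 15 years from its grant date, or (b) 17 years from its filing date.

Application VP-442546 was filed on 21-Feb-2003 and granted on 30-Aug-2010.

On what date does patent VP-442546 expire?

(a) grant + 15 years → 30 August 2025.
(b) filing + 17 years → 21 February 2020.
Later of the two: 30 August 2025.

August 30, 2025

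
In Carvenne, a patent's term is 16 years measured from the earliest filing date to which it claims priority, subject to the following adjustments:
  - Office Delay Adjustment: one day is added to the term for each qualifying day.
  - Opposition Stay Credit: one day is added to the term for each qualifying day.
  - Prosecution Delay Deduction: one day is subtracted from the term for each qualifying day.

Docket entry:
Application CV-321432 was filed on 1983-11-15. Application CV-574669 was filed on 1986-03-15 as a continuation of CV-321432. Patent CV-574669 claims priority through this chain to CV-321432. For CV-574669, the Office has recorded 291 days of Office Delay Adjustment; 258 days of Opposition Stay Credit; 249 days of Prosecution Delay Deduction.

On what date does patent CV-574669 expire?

Earliest priority filing: 15 November 1983.
Base term: 15 November 1983 + 16 years → 15 November 1999.
Office Delay Adjustment: +291 days → 1 September 2000.
Opposition Stay Credit: +258 days → 17 May 2001.
Prosecution Delay Deduction: −249 days → 10 September 2000.

September 10, 2000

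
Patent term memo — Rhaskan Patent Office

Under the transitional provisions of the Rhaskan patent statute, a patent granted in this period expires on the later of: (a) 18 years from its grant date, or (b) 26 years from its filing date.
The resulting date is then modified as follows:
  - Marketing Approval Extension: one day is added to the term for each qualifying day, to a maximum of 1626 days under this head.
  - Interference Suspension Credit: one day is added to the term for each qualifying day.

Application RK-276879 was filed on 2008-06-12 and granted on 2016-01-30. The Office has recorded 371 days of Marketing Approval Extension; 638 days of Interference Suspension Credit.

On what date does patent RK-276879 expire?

(a) grant + 18 years → 30 January 2034.
(b) filing + 26 years → 12 June 2034.
Later of the two: 12 June 2034.
Marketing Approval Extension: 371 days (within the 1626-day cap) → +371 days → 18 June 2035.
Interference Suspension Credit: +638 days → 17 March 2037.

2037-03-17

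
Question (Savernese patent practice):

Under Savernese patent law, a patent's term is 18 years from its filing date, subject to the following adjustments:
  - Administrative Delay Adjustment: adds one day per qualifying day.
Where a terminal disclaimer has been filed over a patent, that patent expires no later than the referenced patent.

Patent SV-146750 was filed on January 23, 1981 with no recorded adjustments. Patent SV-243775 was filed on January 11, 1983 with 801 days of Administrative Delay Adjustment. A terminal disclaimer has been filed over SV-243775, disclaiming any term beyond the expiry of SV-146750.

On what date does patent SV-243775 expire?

Natural term of SV-243775:
  Base: filing + 18 years → 11 January 2001.
  Administrative Delay Adjustment: +801 days → 23 March 2003.
Expiry of referenced patent SV-146750:
  Base: filing + 18 years → 23 January 1999.
Terminal disclaimer: SV-243775 expires on the earlier of 23 March 2003 and 23 January 1999.

1999-01-23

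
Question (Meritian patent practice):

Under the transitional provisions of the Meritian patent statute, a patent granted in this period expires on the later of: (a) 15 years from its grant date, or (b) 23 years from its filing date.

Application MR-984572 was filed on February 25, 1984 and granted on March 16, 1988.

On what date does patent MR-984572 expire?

February 25, 2007

(a) grant + 15 years → 16 March 2003.
(b) filing + 23 years → 25 February 2007.
Later of the two: 25 February 2007.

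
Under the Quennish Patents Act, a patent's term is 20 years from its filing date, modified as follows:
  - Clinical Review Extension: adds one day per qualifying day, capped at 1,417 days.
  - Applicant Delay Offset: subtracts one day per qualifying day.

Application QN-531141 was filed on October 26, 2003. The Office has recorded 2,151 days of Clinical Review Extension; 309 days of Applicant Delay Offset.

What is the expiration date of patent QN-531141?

Base term: filing date + 20 years → 26 October 2023.
Clinical Review Extension: 2151 days claimed exceeds the 1417-day cap, so +1417 days → 12 September 2027.
Applicant Delay Offset: −309 days → 7 November 2026.

2026-11-07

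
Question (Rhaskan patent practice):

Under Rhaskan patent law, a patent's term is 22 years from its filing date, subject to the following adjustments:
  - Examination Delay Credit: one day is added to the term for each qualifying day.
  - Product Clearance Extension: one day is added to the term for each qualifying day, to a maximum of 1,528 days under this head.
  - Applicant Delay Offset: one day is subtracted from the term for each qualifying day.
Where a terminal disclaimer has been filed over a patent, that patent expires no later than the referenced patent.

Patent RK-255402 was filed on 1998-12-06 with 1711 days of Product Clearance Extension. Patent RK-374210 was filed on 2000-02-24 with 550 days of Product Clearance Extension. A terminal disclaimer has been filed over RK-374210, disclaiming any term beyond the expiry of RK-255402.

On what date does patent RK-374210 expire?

Natural term of RK-374210:
  Base: filing + 22 years → 24 February 2022.
  Product Clearance Extension: 550 days (within the 1528-day cap) → +550 days → 28 August 2023.
Expiry of referenced patent RK-255402:
  Base: filing + 22 years → 6 December 2020.
  Product Clearance Extension: 1711 days claimed exceeds the 1528-day cap, so +1528 days → 11 February 2025.
Terminal disclaimer: RK-374210 expires on the earlier of 28 August 2023 and 11 February 2025.

2023-08-28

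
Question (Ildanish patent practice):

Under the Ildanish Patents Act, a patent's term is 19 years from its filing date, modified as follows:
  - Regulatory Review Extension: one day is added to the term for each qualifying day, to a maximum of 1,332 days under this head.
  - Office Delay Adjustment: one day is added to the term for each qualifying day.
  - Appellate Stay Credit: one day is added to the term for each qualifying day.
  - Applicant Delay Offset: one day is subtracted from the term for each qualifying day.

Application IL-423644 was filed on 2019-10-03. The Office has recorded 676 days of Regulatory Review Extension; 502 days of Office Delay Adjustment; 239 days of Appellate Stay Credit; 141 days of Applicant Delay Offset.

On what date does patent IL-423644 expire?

Base term: filing date + 19 years → 3 October 2038.
Regulatory Review Extension: 676 days (within the 1332-day cap) → +676 days → 9 August 2040.
Office Delay Adjustment: +502 days → 24 December 2041.
Appellate Stay Credit: +239 days → 20 August 2042.
Applicant Delay Offset: −141 days → 1 April 2042.

2042-04-01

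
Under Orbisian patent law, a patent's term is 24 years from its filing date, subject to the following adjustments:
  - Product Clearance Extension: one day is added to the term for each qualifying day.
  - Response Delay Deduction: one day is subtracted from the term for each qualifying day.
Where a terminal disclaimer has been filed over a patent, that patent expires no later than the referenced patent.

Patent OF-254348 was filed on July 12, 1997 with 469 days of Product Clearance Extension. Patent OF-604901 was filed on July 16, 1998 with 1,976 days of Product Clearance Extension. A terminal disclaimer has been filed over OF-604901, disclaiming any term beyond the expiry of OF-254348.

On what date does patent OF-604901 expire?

Natural term of OF-604901:
  Base: filing + 24 years → 16 July 2022.
  Product Clearance Extension: +1976 days → 13 December 2027.
Expiry of referenced patent OF-254348:
  Base: filing + 24 years → 12 July 2021.
  Product Clearance Extension: +469 days → 24 October 2022.
Terminal disclaimer: OF-604901 expires on the earlier of 13 December 2027 and 24 October 2022.

October 24, 2022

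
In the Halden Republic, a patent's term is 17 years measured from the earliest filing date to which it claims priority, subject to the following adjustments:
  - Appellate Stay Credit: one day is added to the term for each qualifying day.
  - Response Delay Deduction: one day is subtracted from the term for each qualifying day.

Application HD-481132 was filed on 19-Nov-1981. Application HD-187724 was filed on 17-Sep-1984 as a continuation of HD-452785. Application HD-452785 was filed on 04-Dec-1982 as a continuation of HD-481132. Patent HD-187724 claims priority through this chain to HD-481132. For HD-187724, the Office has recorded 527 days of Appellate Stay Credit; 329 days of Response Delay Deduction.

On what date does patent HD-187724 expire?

Earliest priority filing: 19 November 1981.
Base term: 19 November 1981 + 17 years → 19 November 1998.
Appellate Stay Credit: +527 days → 29 April 2000.
Response Delay Deduction: −329 days → 5 June 1999.

June 5, 1999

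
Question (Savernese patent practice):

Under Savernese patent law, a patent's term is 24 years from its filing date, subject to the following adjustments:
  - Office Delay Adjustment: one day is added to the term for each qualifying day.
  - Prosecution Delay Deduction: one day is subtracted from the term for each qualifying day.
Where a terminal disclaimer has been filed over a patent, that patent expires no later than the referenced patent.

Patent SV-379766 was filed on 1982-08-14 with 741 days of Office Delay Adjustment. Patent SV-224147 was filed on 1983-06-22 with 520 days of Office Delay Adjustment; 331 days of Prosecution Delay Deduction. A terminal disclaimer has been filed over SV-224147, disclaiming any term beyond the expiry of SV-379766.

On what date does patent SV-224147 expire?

Natural term of SV-224147:
  Base: filing + 24 years → 22 June 2007.
  Office Delay Adjustment: +520 days → 23 November 2008.
  Prosecution Delay Deduction: −331 days → 28 December 2007.
Expiry of referenced patent SV-379766:
  Base: filing + 24 years → 14 August 2006.
  Office Delay Adjustment: +741 days → 24 August 2008.
Terminal disclaimer: SV-224147 expires on the earlier of 28 December 2007 and 24 August 2008.

2007-12-28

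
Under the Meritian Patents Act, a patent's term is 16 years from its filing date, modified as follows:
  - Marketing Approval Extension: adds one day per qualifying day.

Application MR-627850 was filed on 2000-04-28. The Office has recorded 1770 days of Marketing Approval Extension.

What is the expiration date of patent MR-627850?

March 3, 2021

Base term: filing date + 16 years → 28 April 2016.
Marketing Approval Extension: +1770 days → 3 March 2021.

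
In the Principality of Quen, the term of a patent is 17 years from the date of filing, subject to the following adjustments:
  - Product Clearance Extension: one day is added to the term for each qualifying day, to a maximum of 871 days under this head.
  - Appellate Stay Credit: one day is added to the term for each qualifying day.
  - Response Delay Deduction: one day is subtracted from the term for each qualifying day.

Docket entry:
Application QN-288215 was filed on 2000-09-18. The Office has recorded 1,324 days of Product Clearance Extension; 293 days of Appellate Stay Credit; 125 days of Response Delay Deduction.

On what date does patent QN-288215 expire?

Base term: filing date + 17 years → 18 September 2017.
Product Clearance Extension: 1324 days claimed exceeds the 871-day cap, so +871 days → 6 February 2020.
Appellate Stay Credit: +293 days → 25 November 2020.
Response Delay Deduction: −125 days → 23 July 2020.

July 23, 2020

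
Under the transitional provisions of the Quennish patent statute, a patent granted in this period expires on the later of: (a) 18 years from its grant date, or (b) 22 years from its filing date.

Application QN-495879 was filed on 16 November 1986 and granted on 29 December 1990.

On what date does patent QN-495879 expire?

(a) grant + 18 years → 29 December 2008.
(b) filing + 22 years → 16 November 2008.
Later of the two: 29 December 2008.

2008-12-29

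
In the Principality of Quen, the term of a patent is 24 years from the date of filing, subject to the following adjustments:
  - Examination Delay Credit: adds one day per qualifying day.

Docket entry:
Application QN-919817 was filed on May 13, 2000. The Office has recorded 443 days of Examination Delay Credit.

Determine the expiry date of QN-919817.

Base term: filing date + 24 years → 13 May 2024.
Examination Delay Credit: +443 days → 30 July 2025.

July 30, 2025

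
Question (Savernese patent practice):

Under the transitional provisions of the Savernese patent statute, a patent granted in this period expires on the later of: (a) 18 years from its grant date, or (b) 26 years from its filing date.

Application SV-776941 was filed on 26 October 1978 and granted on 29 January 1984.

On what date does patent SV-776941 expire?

(a) grant + 18 years → 29 January 2002.
(b) filing + 26 years → 26 October 2004.
Later of the two: 26 October 2004.

October 26, 2004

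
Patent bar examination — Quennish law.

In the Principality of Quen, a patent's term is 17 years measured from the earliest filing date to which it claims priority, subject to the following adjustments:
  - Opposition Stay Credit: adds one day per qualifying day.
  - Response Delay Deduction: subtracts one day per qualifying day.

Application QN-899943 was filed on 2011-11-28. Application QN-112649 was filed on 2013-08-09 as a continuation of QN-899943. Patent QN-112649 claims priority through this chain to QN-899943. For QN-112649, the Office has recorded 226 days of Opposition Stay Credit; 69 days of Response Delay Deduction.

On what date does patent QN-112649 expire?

Earliest priority filing: 28 November 2011.
Base term: 28 November 2011 + 17 years → 28 November 2028.
Opposition Stay Credit: +226 days → 12 July 2029.
Response Delay Deduction: −69 days → 4 May 2029.

May 4, 2029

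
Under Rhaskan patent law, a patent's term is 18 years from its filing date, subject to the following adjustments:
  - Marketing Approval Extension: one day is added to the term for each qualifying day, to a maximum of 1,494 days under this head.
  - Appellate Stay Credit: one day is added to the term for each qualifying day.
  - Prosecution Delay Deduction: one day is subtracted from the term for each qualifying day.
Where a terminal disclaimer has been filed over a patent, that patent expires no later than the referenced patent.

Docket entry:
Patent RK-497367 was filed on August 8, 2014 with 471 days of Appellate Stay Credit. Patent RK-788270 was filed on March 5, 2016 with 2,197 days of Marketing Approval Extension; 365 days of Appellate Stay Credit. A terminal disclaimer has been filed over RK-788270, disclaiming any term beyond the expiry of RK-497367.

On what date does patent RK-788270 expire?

November 22, 2033

Natural term of RK-788270:
  Base: filing + 18 years → 5 March 2034.
  Marketing Approval Extension: 2197 days claimed exceeds the 1494-day cap, so +1494 days → 7 April 2038.
  Appellate Stay Credit: +365 days → 7 April 2039.
Expiry of referenced patent RK-497367:
  Base: filing + 18 years → 8 August 2032.
  Appellate Stay Credit: +471 days → 22 November 2033.
Terminal disclaimer: RK-788270 expires on the earlier of 7 April 2039 and 22 November 2033.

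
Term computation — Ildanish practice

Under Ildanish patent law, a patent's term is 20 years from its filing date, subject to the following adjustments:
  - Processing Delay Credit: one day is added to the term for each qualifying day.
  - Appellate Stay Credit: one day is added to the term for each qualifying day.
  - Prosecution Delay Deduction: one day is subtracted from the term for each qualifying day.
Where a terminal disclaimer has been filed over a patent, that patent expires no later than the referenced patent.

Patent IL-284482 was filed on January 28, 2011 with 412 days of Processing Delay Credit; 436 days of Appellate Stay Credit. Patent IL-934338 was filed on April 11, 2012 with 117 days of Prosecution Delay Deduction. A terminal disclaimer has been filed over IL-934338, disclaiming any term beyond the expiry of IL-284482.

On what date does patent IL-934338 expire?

Natural term of IL-934338:
  Base: filing + 20 years → 11 April 2032.
  Prosecution Delay Deduction: −117 days → 16 December 2031.
Expiry of referenced patent IL-284482:
  Base: filing + 20 years → 28 January 2031.
  Processing Delay Credit: +412 days → 15 March 2032.
  Appellate Stay Credit: +436 days → 25 May 2033.
Terminal disclaimer: IL-934338 expires on the earlier of 16 December 2031 and 25 May 2033.

2031-12-16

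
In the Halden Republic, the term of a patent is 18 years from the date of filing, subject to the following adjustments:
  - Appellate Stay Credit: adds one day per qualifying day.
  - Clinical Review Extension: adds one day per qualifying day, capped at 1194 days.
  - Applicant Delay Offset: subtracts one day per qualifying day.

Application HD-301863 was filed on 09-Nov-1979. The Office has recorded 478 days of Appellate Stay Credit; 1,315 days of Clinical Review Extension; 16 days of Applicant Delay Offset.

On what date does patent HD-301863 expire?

Base term: filing date + 18 years → 9 November 1997.
Appellate Stay Credit: +478 days → 2 March 1999.
Clinical Review Extension: 1315 days claimed exceeds the 1194-day cap, so +1194 days → 8 June 2002.
Applicant Delay Offset: −16 days → 23 May 2002.

May 23, 2002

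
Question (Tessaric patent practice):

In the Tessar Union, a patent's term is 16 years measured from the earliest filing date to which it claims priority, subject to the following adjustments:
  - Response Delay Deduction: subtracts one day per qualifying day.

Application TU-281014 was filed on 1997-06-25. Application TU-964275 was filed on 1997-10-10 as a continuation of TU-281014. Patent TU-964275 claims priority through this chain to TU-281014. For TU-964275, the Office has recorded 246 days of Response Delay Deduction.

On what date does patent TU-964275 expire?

2012-10-22

Earliest priority filing: 25 June 1997.
Base term: 25 June 1997 + 16 years → 25 June 2013.
Response Delay Deduction: −246 days → 22 October 2012.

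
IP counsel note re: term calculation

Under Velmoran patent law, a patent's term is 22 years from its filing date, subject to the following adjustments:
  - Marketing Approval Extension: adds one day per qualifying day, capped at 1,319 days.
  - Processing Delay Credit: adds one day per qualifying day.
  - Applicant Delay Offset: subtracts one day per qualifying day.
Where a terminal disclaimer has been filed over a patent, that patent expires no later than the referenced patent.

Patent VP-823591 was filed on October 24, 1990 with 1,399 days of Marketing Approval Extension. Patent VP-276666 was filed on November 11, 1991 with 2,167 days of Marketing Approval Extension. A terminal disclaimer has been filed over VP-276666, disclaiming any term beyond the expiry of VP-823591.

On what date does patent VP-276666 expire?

Natural term of VP-276666:
  Base: filing + 22 years → 11 November 2013.
  Marketing Approval Extension: 2167 days claimed exceeds the 1319-day cap, so +1319 days → 22 June 2017.
Expiry of referenced patent VP-823591:
  Base: filing + 22 years → 24 October 2012.
  Marketing Approval Extension: 1399 days claimed exceeds the 1319-day cap, so +1319 days → 4 June 2016.
Terminal disclaimer: VP-276666 expires on the earlier of 22 June 2017 and 4 June 2016.

June 4, 2016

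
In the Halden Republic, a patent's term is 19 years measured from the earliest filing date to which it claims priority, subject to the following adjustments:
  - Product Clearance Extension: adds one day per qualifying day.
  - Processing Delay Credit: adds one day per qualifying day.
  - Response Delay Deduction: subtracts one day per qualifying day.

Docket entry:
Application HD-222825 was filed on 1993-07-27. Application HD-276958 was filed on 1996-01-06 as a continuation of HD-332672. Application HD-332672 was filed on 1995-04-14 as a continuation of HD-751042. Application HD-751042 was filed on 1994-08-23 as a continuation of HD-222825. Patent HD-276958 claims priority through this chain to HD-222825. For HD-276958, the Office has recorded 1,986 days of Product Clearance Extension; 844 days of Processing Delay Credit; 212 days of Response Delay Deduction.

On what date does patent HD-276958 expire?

September 27, 2019

Earliest priority filing: 27 July 1993.
Base term: 27 July 1993 + 19 years → 27 July 2012.
Product Clearance Extension: +1986 days → 3 January 2018.
Processing Delay Credit: +844 days → 26 April 2020.
Response Delay Deduction: −212 days → 27 September 2019.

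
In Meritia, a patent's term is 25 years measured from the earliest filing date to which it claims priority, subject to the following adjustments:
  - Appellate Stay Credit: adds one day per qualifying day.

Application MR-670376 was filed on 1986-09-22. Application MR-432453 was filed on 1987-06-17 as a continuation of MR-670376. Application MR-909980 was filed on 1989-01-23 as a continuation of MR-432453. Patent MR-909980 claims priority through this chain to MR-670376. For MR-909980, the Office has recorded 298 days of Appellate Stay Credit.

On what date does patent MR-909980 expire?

Earliest priority filing: 22 September 1986.
Base term: 22 September 1986 + 25 years → 22 September 2011.
Appellate Stay Credit: +298 days → 16 July 2012.

July 16, 2012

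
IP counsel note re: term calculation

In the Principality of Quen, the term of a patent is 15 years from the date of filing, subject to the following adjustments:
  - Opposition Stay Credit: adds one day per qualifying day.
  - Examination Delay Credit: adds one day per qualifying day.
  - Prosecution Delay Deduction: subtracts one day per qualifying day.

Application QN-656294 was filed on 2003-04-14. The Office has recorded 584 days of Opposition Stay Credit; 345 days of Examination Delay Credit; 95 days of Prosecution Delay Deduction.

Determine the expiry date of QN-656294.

July 26, 2020

Base term: filing date + 15 years → 14 April 2018.
Opposition Stay Credit: +584 days → 19 November 2019.
Examination Delay Credit: +345 days → 29 October 2020.
Prosecution Delay Deduction: −95 days → 26 July 2020.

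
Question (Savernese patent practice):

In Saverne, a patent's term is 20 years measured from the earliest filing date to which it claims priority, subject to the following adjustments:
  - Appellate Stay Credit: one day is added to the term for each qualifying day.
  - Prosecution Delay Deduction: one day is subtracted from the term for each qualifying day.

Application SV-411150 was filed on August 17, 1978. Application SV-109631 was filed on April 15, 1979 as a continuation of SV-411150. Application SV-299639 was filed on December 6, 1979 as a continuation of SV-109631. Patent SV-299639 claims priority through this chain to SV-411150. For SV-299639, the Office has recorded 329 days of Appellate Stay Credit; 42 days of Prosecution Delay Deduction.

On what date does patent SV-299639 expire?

Earliest priority filing: 17 August 1978.
Base term: 17 August 1978 + 20 years → 17 August 1998.
Appellate Stay Credit: +329 days → 12 July 1999.
Prosecution Delay Deduction: −42 days → 31 May 1999.

May 31, 1999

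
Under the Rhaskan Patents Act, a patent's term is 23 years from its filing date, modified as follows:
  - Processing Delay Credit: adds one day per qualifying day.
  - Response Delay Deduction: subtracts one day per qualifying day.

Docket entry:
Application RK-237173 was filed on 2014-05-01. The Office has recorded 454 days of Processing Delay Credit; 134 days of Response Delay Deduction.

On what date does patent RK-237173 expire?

Base term: filing date + 23 years → 1 May 2037.
Processing Delay Credit: +454 days → 29 July 2038.
Response Delay Deduction: −134 days → 17 March 2038.

March 17, 2038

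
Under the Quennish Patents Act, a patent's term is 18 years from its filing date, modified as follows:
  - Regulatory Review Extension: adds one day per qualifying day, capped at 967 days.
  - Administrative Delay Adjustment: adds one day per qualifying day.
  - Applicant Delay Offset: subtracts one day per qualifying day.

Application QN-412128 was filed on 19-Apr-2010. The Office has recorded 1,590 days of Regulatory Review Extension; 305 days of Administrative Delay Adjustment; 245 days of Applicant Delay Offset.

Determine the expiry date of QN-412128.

Base term: filing date + 18 years → 19 April 2028.
Regulatory Review Extension: 1590 days claimed exceeds the 967-day cap, so +967 days → 12 December 2030.
Administrative Delay Adjustment: +305 days → 13 October 2031.
Applicant Delay Offset: −245 days → 10 February 2031.

February 10, 2031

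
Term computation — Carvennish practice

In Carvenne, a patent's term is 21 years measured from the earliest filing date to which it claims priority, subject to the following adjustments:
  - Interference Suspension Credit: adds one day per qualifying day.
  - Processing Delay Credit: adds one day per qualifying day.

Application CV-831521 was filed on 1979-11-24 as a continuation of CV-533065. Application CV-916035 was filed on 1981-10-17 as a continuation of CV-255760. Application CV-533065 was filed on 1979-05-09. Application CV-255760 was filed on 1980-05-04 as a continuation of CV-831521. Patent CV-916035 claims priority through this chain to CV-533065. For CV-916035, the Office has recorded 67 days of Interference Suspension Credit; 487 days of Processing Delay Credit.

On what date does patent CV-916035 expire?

November 14, 2001

Earliest priority filing: 9 May 1979.
Base term: 9 May 1979 + 21 years → 9 May 2000.
Interference Suspension Credit: +67 days → 15 July 2000.
Processing Delay Credit: +487 days → 14 November 2001.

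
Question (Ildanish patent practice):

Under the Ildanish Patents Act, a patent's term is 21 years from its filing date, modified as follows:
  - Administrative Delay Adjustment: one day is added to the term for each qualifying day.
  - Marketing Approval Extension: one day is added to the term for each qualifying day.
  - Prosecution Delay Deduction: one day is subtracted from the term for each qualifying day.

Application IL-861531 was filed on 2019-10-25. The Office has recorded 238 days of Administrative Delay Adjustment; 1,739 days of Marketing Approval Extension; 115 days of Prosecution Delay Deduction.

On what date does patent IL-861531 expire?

2045-11-30

Base term: filing date + 21 years → 25 October 2040.
Administrative Delay Adjustment: +238 days → 20 June 2041.
Marketing Approval Extension: +1739 days → 25 March 2046.
Prosecution Delay Deduction: −115 days → 30 November 2045.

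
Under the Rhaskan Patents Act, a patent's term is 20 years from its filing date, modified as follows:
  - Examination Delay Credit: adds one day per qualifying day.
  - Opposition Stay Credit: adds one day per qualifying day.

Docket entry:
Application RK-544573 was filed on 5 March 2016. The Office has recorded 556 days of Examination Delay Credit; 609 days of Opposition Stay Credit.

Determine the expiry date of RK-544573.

Base term: filing date + 20 years → 5 March 2036.
Examination Delay Credit: +556 days → 12 September 2037.
Opposition Stay Credit: +609 days → 14 May 2039.

2039-05-14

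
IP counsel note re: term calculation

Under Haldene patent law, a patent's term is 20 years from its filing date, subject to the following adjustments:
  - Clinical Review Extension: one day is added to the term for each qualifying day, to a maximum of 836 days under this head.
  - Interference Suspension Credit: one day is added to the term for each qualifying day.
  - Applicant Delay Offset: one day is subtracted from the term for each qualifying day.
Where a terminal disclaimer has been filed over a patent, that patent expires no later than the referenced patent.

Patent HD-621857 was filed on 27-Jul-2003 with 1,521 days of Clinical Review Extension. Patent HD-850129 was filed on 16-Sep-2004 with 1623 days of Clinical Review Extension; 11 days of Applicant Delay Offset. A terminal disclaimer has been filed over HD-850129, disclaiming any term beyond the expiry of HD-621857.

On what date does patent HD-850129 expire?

Natural term of HD-850129:
  Base: filing + 20 years → 16 September 2024.
  Clinical Review Extension: 1623 days claimed exceeds the 836-day cap, so +836 days → 31 December 2026.
  Applicant Delay Offset: −11 days → 20 December 2026.
Expiry of referenced patent HD-621857:
  Base: filing + 20 years → 27 July 2023.
  Clinical Review Extension: 1521 days claimed exceeds the 836-day cap, so +836 days → 9 November 2025.
Terminal disclaimer: HD-850129 expires on the earlier of 20 December 2026 and 9 November 2025.

2025-11-09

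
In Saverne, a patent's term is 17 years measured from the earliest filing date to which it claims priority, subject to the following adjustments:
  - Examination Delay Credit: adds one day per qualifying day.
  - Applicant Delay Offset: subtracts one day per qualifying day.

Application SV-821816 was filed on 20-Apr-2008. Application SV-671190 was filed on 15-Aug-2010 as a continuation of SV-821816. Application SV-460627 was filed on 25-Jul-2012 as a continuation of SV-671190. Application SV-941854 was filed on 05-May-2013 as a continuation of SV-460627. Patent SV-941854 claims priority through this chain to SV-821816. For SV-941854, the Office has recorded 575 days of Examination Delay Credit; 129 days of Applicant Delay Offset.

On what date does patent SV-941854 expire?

July 10, 2026

Earliest priority filing: 20 April 2008.
Base term: 20 April 2008 + 17 years → 20 April 2025.
Examination Delay Credit: +575 days → 16 November 2026.
Applicant Delay Offset: −129 days → 10 July 2026.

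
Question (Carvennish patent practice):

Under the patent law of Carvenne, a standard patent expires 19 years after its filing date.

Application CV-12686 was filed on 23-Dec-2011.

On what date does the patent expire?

Filing date + 19 years → 23 December 2030.

2030-12-23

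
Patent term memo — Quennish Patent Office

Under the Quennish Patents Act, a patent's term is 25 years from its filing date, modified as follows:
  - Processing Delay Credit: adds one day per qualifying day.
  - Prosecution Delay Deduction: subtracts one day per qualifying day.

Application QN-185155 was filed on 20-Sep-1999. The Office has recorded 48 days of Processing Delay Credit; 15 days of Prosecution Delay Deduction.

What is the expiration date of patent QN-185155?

2024-10-23

Base term: filing date + 25 years → 20 September 2024.
Processing Delay Credit: +48 days → 7 November 2024.
Prosecution Delay Deduction: −15 days → 23 October 2024.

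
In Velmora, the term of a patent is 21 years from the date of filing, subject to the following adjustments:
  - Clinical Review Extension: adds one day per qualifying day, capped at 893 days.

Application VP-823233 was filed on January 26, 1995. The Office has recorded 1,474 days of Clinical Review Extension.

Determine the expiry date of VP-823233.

Base term: filing date + 21 years → 26 January 2016.
Clinical Review Extension: 1474 days claimed exceeds the 893-day cap, so +893 days → 7 July 2018.

2018-07-07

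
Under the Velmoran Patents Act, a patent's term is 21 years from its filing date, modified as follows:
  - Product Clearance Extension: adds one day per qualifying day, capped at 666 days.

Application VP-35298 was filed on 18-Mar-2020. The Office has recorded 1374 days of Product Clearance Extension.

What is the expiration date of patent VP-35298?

January 13, 2043

Base term: filing date + 21 years → 18 March 2041.
Product Clearance Extension: 1374 days claimed exceeds the 666-day cap, so +666 days → 13 January 2043.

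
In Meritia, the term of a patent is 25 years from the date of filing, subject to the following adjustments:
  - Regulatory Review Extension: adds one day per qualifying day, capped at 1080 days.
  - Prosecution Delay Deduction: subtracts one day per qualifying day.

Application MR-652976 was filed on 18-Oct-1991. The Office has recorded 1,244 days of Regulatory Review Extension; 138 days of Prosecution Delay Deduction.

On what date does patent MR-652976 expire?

May 18, 2019

Base term: filing date + 25 years → 18 October 2016.
Regulatory Review Extension: 1244 days claimed exceeds the 1080-day cap, so +1080 days → 3 October 2019.
Prosecution Delay Deduction: −138 days → 18 May 2019.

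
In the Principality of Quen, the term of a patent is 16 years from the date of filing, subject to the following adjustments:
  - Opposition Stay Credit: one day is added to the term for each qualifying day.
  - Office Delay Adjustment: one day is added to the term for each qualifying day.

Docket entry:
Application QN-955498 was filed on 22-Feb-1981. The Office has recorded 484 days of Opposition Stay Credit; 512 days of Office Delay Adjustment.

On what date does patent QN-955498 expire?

November 15, 1999

Base term: filing date + 16 years → 22 February 1997.
Opposition Stay Credit: +484 days → 21 June 1998.
Office Delay Adjustment: +512 days → 15 November 1999.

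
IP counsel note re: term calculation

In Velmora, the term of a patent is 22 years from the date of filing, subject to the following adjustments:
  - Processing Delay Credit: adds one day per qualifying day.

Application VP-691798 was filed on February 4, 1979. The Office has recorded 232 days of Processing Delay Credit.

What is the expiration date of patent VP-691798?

Base term: filing date + 22 years → 4 February 2001.
Processing Delay Credit: +232 days → 24 September 2001.

2001-09-24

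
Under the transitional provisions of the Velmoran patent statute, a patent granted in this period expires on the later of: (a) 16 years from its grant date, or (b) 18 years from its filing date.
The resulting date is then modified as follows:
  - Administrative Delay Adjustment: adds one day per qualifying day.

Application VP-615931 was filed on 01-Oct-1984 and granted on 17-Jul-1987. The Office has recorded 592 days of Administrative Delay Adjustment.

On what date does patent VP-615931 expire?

2005-02-28

(a) grant + 16 years → 17 July 2003.
(b) filing + 18 years → 1 October 2002.
Later of the two: 17 July 2003.
Administrative Delay Adjustment: +592 days → 28 February 2005.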